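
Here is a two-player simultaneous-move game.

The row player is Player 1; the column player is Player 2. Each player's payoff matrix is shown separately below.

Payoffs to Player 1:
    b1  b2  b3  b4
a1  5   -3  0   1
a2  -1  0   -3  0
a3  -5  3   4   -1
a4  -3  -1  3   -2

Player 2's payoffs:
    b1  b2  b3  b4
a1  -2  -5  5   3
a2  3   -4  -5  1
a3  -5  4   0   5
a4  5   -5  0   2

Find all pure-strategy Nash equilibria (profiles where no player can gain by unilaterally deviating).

There is no pure-strategy Nash equilibrium.

(a1, b1): Player 2 can switch to b3 (-2 → 5). Not NE.
(a1, b2): Player 1 can switch to a2 (-3 → 0). Not NE.
(a1, b3): Player 1 can switch to a3 (0 → 4). Not NE.
(a1, b4): Player 2 can switch to b3 (3 → 5). Not NE.
(a2, b1): Player 1 can switch to a1 (-1 → 5). Not NE.
(a2, b2): Player 1 can switch to a3 (0 → 3). Not NE.
(The remaining 10 profiles each have a profitable deviation by the same check.)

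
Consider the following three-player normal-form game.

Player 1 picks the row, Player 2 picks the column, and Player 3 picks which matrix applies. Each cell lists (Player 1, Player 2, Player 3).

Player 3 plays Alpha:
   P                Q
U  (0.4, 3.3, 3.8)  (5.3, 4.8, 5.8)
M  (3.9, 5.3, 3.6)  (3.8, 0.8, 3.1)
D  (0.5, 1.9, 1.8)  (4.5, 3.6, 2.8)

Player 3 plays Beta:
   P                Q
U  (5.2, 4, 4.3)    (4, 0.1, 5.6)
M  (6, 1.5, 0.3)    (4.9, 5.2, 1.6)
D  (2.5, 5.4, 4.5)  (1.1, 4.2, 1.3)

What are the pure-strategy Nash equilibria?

Pure-strategy Nash equilibria: (U, Q, Alpha); (M, P, Alpha)

Player 1 against (P, Alpha): payoffs 0.4, 3.9, 0.5 → best response M.
Player 1 against (P, Beta): payoffs 5.2, 6, 2.5 → best response M.
Player 1 against (Q, Alpha): payoffs 5.3, 3.8, 4.5 → best response U.
Player 1 against (Q, Beta): payoffs 4, 4.9, 1.1 → best response M.
Player 2 against (U, Alpha): payoffs 3.3, 4.8 → best response Q.
Player 2 against (U, Beta): payoffs 4, 0.1 → best response P.
Player 2 against (M, Alpha): payoffs 5.3, 0.8 → best response P.
Player 2 against (M, Beta): payoffs 1.5, 5.2 → best response Q.
Player 2 against (D, Alpha): payoffs 1.9, 3.6 → best response Q.
Player 2 against (D, Beta): payoffs 5.4, 4.2 → best response P.
Player 3 against (U, P): payoffs 3.8, 4.3 → best response Beta.
Player 3 against (U, Q): payoffs 5.8, 5.6 → best response Alpha.
Player 3 against (M, P): payoffs 3.6, 0.3 → best response Alpha.
Player 3 against (M, Q): payoffs 3.1, 1.6 → best response Alpha.
Player 3 against (D, P): payoffs 1.8, 4.5 → best response Beta.
Player 3 against (D, Q): payoffs 2.8, 1.3 → best response Alpha.
Mutual best responses: (U, Q, Alpha); (M, P, Alpha).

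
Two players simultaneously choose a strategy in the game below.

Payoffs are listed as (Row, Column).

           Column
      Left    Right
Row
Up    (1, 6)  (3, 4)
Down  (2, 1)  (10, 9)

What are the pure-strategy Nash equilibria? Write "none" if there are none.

Pure NE: (Down, Right)

(Up, Left): Row can switch to Down (1 → 2). Not NE.
(Up, Right): Row can switch to Down (3 → 10). Not NE.
(Down, Left): Column can switch to Right (1 → 9). Not NE.
(Down, Right): Row gets 10, best alternative 3; Column gets 9, best alternative 1. No profitable deviation — NE.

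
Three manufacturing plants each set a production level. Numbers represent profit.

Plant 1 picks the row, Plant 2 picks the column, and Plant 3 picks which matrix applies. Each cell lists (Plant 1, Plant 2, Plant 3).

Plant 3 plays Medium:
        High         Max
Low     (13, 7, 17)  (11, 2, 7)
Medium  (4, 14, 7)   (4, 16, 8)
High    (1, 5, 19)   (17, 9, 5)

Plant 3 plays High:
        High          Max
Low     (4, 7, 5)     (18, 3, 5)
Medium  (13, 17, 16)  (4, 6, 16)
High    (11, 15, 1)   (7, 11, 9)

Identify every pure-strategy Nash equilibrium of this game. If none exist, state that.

Pure-strategy Nash equilibria: (Low, High, Medium) and (Medium, High, High)

For each player, find the best response to each opponent profile; mutual best responses are the pure NE.
Plant 1 against (High, Medium): payoffs 13, 4, 1 → best response Low.
Plant 1 against (High, High): payoffs 4, 13, 11 → best response Medium.
Plant 1 against (Max, Medium): payoffs 11, 4, 17 → best response High.
Plant 1 against (Max, High): payoffs 18, 4, 7 → best response Low.
Plant 2 against (Low, Medium): payoffs 7, 2 → best response High.
Plant 2 against (Low, High): payoffs 7, 3 → best response High.
Plant 2 against (Medium, Medium): payoffs 14, 16 → best response Max.
Plant 2 against (Medium, High): payoffs 17, 6 → best response High.
Plant 2 against (High, Medium): payoffs 5, 9 → best response Max.
Plant 2 against (High, High): payoffs 15, 11 → best response High.
Plant 3 against (Low, High): payoffs 17, 5 → best response Medium.
Plant 3 against (Low, Max): payoffs 7, 5 → best response Medium.
Plant 3 against (Medium, High): payoffs 7, 16 → best response High.
Plant 3 against (Medium, Max): payoffs 8, 16 → best response High.
Plant 3 against (High, High): payoffs 19, 1 → best response Medium.
Plant 3 against (High, Max): payoffs 5, 9 → best response High.
Mutual best responses: (Low, High, Medium); (Medium, High, High).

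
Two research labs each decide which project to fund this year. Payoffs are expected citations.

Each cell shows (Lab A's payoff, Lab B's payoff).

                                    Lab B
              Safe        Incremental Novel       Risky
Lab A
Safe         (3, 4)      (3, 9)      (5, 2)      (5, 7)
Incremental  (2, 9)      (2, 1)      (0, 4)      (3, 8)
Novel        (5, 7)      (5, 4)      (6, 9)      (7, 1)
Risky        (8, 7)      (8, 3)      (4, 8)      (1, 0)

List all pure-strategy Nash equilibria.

(Novel, Novel)

Check each profile: it is a Nash equilibrium iff no player can strictly gain by switching unilaterally.
(Safe, Safe): Lab A can switch to Novel (3 → 5). Not NE.
(Safe, Incremental): Lab A can switch to Novel (3 → 5). Not NE.
(Safe, Novel): Lab A can switch to Novel (5 → 6). Not NE.
(Safe, Risky): Lab A can switch to Novel (5 → 7). Not NE.
(Incremental, Safe): Lab A can switch to Safe (2 → 3). Not NE.
(Incremental, Incremental): Lab A can switch to Safe (2 → 3). Not NE.
(Novel, Novel): Lab A gets 6, best alternative 5; Lab B gets 9, best alternative 7. No profitable deviation — NE.
(The remaining 9 profiles each have a profitable deviation by the same check.)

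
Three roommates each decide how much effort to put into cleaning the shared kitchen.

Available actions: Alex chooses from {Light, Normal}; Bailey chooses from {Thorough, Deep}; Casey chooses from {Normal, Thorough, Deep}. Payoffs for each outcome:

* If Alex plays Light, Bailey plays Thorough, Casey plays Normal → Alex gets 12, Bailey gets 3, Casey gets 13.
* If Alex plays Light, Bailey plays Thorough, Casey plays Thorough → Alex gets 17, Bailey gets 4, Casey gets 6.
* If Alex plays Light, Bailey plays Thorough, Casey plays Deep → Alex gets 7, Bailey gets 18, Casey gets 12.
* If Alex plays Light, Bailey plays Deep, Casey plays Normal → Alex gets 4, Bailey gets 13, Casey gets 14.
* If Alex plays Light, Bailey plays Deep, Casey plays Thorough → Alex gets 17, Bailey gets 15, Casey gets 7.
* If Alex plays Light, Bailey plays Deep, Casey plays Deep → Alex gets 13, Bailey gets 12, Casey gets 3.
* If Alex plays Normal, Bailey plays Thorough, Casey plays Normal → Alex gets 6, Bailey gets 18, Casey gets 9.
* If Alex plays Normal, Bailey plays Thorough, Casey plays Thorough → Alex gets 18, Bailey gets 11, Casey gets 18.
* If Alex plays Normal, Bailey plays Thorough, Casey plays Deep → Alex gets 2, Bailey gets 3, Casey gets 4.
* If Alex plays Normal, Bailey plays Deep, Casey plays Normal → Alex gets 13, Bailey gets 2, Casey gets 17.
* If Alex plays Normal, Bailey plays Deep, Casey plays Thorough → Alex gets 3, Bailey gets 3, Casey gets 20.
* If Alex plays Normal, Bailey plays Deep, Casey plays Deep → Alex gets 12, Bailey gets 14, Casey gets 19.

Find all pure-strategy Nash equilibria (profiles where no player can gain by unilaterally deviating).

The unique pure-strategy Nash equilibrium is (Normal, Thorough, Thorough).

(Light, Thorough, Normal): Bailey can switch to Deep (3 → 13). Not NE.
(Light, Thorough, Thorough): Alex can switch to Normal (17 → 18). Not NE.
(Light, Thorough, Deep): Casey can switch to Normal (12 → 13). Not NE.
(Light, Deep, Normal): Alex can switch to Normal (4 → 13). Not NE.
(Light, Deep, Thorough): Casey can switch to Normal (7 → 14). Not NE.
(Light, Deep, Deep): Bailey can switch to Thorough (12 → 18). Not NE.
(Normal, Thorough, Thorough): Alex gets 18, best alternative 17; Bailey gets 11, best alternative 3; Casey gets 18, best alternative 9. No profitable deviation — NE.
(The remaining 5 profiles each have a profitable deviation by the same check.)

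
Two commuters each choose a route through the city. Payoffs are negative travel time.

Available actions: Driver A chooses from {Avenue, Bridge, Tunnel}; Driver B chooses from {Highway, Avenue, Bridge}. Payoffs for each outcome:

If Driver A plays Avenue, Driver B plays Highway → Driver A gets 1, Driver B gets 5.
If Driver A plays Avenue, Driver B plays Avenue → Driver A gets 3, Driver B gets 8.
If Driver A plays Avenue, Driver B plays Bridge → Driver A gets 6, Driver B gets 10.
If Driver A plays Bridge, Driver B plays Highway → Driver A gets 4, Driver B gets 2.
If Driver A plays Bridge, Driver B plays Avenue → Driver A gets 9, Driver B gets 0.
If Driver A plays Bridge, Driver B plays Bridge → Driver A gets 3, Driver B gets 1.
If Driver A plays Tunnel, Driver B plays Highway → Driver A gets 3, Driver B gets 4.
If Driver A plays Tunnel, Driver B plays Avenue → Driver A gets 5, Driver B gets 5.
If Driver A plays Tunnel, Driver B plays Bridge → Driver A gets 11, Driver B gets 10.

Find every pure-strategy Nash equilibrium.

(Avenue, Highway): Driver A can switch to Bridge (1 → 4). Not NE.
(Avenue, Avenue): Driver A can switch to Bridge (3 → 9). Not NE.
(Avenue, Bridge): Driver A can switch to Tunnel (6 → 11). Not NE.
(Bridge, Highway): Driver A gets 4, best alternative 3; Driver B gets 2, best alternative 1. No profitable deviation — NE.
(Bridge, Avenue): Driver B can switch to Highway (0 → 2). Not NE.
(Bridge, Bridge): Driver A can switch to Avenue (3 → 6). Not NE.
(Tunnel, Highway): Driver A can switch to Bridge (3 → 4). Not NE.
(Tunnel, Avenue): Driver A can switch to Bridge (5 → 9). Not NE.
(Tunnel, Bridge): Driver A gets 11, best alternative 6; Driver B gets 10, best alternative 5. No profitable deviation — NE.

The pure Nash equilibria are (Bridge, Highway), (Tunnel, Bridge).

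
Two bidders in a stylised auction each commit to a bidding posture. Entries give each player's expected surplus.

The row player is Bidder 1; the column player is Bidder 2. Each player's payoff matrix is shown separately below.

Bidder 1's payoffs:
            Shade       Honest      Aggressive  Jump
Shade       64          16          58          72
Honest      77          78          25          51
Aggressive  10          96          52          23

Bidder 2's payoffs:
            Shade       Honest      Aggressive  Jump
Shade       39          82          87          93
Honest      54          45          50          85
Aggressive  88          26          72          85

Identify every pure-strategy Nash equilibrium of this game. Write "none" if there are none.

(Shade, Shade): Bidder 1 can switch to Honest (64 → 77). Not NE.
(Shade, Honest): Bidder 1 can switch to Honest (16 → 78). Not NE.
(Shade, Aggressive): Bidder 2 can switch to Jump (87 → 93). Not NE.
(Shade, Jump): Bidder 1 gets 72, best alternative 51; Bidder 2 gets 93, best alternative 87. No profitable deviation — NE.
(Honest, Shade): Bidder 2 can switch to Jump (54 → 85). Not NE.
(Honest, Honest): Bidder 1 can switch to Aggressive (78 → 96). Not NE.
(Honest, Aggressive): Bidder 1 can switch to Shade (25 → 58). Not NE.
(Honest, Jump): Bidder 1 can switch to Shade (51 → 72). Not NE.
(Aggressive, Shade): Bidder 1 can switch to Shade (10 → 64). Not NE.
(Aggressive, Honest): Bidder 2 can switch to Shade (26 → 88). Not NE.
(Aggressive, Aggressive): Bidder 1 can switch to Shade (52 → 58). Not NE.
(The remaining 1 profile has a profitable deviation by the same check.)

The unique pure-strategy Nash equilibrium is (Shade, Jump).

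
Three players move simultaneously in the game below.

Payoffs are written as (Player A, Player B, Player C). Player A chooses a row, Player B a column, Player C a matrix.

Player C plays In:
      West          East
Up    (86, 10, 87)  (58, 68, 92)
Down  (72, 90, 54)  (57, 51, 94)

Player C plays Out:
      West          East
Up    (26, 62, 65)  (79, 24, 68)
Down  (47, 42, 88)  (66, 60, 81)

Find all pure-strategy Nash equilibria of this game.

Pure NE: (Up, East, In)

Player A against (West, In): payoffs 86, 72 → best response Up.
Player A against (West, Out): payoffs 26, 47 → best response Down.
Player A against (East, In): payoffs 58, 57 → best response Up.
Player A against (East, Out): payoffs 79, 66 → best response Up.
Player B against (Up, In): payoffs 10, 68 → best response East.
Player B against (Up, Out): payoffs 62, 24 → best response West.
Player B against (Down, In): payoffs 90, 51 → best response West.
Player B against (Down, Out): payoffs 42, 60 → best response East.
Player C against (Up, West): payoffs 87, 65 → best response In.
Player C against (Up, East): payoffs 92, 68 → best response In.
Player C against (Down, West): payoffs 54, 88 → best response Out.
Player C against (Down, East): payoffs 94, 81 → best response In.
Mutual best responses: (Up, East, In).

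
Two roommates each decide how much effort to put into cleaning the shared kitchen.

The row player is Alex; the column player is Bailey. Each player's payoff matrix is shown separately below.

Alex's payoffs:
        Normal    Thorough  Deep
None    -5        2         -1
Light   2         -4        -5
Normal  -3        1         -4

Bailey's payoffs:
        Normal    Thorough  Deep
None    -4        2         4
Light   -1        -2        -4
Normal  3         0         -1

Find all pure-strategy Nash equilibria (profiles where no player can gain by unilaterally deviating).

For each strategy profile, look for a profitable unilateral deviation.
(None, Normal): Alex can switch to Light (-5 → 2). Not NE.
(None, Thorough): Bailey can switch to Deep (2 → 4). Not NE.
(None, Deep): Alex gets -1, best alternative -4; Bailey gets 4, best alternative 2. No profitable deviation — NE.
(Light, Normal): Alex gets 2, best alternative -3; Bailey gets -1, best alternative -2. No profitable deviation — NE.
(Light, Thorough): Alex can switch to None (-4 → 2). Not NE.
(Light, Deep): Alex can switch to None (-5 → -1). Not NE.
(Normal, Normal): Alex can switch to Light (-3 → 2). Not NE.
(Normal, Thorough): Alex can switch to None (1 → 2). Not NE.
(Normal, Deep): Alex can switch to None (-4 → -1). Not NE.

(None, Deep); (Light, Normal)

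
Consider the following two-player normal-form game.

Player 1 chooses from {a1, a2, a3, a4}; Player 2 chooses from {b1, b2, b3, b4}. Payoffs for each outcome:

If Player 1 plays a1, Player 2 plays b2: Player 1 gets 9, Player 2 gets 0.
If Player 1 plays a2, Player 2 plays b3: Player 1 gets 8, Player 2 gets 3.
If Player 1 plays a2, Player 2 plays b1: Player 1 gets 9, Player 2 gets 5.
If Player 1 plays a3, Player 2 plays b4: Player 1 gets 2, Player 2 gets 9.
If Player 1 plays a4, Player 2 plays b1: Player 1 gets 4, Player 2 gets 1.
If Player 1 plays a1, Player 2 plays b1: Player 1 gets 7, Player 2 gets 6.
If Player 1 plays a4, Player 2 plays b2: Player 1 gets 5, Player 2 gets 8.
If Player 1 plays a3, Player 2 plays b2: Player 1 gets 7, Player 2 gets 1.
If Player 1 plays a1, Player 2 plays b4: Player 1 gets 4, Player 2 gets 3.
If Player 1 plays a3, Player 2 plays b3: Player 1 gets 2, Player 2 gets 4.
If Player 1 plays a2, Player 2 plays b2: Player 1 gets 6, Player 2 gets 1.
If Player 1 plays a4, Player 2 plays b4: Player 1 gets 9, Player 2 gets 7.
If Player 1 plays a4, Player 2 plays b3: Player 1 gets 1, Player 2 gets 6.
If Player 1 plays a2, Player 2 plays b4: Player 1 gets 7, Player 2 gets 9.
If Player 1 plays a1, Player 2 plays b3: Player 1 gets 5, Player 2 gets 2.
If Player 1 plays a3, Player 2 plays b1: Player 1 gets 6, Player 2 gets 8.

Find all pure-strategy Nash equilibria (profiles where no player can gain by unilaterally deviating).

This game has no pure Nash equilibrium.

Check each profile: it is a Nash equilibrium iff no player can strictly gain by switching unilaterally.
(a1, b1): Player 1 can switch to a2 (7 → 9). Not NE.
(a1, b2): Player 2 can switch to b1 (0 → 6). Not NE.
(a1, b3): Player 1 can switch to a2 (5 → 8). Not NE.
(a1, b4): Player 1 can switch to a2 (4 → 7). Not NE.
(a2, b1): Player 2 can switch to b4 (5 → 9). Not NE.
(a2, b2): Player 1 can switch to a1 (6 → 9). Not NE.
(The remaining 10 profiles each have a profitable deviation by the same check.)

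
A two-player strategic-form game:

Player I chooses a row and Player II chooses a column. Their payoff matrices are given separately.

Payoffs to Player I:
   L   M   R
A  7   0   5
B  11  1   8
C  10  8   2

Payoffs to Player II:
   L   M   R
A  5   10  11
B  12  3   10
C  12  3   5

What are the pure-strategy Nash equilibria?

The unique pure-strategy Nash equilibrium is (B, L).

(A, L): Player I can switch to B (7 → 11). Not NE.
(A, M): Player I can switch to B (0 → 1). Not NE.
(A, R): Player I can switch to B (5 → 8). Not NE.
(B, L): Player I gets 11, best alternative 10; Player II gets 12, best alternative 10. No profitable deviation — NE.
(B, M): Player I can switch to C (1 → 8). Not NE.
(B, R): Player II can switch to L (10 → 12). Not NE.
(C, L): Player I can switch to B (10 → 11). Not NE.
(The remaining 2 profiles each have a profitable deviation by the same check.)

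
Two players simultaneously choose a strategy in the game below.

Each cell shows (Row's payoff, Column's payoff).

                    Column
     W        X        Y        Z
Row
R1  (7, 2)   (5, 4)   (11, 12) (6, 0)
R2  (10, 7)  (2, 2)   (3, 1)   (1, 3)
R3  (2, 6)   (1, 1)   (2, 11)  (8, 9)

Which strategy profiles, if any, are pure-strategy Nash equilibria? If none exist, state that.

Row against W: payoffs 7, 10, 2 → best response R2.
Row against X: payoffs 5, 2, 1 → best response R1.
Row against Y: payoffs 11, 3, 2 → best response R1.
Row against Z: payoffs 6, 1, 8 → best response R3.
Column against R1: payoffs 2, 4, 12, 0 → best response Y.
Column against R2: payoffs 7, 2, 1, 3 → best response W.
Column against R3: payoffs 6, 1, 11, 9 → best response Y.
Mutual best responses: (R1, Y); (R2, W).

(R1, Y); (R2, W)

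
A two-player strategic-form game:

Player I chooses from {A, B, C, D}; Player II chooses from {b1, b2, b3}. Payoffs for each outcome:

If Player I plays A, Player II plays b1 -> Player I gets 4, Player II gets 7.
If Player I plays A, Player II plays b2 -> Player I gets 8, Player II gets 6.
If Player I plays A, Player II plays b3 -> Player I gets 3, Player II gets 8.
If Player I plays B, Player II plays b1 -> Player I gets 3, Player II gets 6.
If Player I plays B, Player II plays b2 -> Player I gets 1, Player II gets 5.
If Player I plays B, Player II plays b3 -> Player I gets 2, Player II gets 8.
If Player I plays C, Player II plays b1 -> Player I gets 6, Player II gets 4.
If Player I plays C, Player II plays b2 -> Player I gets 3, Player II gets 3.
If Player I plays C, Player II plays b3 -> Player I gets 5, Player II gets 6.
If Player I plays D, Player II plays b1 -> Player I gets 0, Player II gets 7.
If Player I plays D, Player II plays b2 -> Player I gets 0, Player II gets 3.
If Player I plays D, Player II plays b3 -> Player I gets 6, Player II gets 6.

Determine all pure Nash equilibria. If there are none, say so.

none

(A, b1): Player I can switch to C (4 → 6). Not NE.
(A, b2): Player II can switch to b1 (6 → 7). Not NE.
(A, b3): Player I can switch to C (3 → 5). Not NE.
(B, b1): Player I can switch to A (3 → 4). Not NE.
(B, b2): Player I can switch to A (1 → 8). Not NE.
(B, b3): Player I can switch to A (2 → 3). Not NE.
(C, b1): Player II can switch to b3 (4 → 6). Not NE.
(C, b2): Player I can switch to A (3 → 8). Not NE.
(The remaining 4 profiles each have a profitable deviation by the same check.)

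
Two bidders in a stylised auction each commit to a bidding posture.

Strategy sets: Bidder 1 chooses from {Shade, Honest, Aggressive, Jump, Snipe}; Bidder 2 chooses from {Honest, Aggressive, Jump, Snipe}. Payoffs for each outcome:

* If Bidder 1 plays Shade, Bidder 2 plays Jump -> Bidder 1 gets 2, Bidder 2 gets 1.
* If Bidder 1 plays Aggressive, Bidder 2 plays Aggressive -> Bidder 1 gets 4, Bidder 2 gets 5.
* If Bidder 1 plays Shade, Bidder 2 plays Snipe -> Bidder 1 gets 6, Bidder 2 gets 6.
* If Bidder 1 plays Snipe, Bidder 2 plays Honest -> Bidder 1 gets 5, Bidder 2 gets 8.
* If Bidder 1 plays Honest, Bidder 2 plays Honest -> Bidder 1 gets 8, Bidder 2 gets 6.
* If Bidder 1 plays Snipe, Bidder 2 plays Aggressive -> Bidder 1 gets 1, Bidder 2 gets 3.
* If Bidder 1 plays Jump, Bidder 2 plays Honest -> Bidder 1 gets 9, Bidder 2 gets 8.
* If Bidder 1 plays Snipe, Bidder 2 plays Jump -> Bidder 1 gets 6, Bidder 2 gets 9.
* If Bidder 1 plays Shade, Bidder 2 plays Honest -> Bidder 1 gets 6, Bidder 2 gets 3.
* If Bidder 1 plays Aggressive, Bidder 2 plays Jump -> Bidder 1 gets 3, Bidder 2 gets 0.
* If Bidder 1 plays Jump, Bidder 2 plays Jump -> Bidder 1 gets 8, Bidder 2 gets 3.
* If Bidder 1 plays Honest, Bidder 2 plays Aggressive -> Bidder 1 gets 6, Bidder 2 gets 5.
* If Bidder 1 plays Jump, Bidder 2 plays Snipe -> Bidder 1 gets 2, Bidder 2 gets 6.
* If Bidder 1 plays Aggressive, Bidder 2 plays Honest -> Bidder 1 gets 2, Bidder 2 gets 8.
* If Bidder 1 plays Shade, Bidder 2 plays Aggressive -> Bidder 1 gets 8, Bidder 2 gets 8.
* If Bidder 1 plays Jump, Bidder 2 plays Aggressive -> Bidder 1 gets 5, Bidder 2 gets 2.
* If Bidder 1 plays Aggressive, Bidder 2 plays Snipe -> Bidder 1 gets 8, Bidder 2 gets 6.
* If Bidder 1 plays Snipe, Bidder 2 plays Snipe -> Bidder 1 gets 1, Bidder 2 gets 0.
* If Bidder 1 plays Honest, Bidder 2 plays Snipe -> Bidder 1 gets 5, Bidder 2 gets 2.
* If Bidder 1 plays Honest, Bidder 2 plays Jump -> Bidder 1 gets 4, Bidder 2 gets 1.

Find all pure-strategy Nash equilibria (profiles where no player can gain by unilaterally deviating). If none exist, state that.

(Shade, Honest): Bidder 1 can switch to Honest (6 → 8). Not NE.
(Shade, Aggressive): Bidder 1 gets 8, best alternative 6; Bidder 2 gets 8, best alternative 6. No profitable deviation — NE.
(Shade, Jump): Bidder 1 can switch to Honest (2 → 4). Not NE.
(Shade, Snipe): Bidder 1 can switch to Aggressive (6 → 8). Not NE.
(Honest, Honest): Bidder 1 can switch to Jump (8 → 9). Not NE.
(Honest, Aggressive): Bidder 1 can switch to Shade (6 → 8). Not NE.
(Honest, Jump): Bidder 1 can switch to Jump (4 → 8). Not NE.
(Jump, Honest): Bidder 1 gets 9, best alternative 8; Bidder 2 gets 8, best alternative 6. No profitable deviation — NE.
(The remaining 12 profiles each have a profitable deviation by the same check.)

(Shade, Aggressive); (Jump, Honest)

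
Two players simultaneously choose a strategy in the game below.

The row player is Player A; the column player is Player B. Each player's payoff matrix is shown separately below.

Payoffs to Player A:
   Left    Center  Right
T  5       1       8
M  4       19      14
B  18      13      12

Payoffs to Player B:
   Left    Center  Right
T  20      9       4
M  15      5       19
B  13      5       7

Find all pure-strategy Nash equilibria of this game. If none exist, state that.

(T, Left): Player A can switch to B (5 → 18). Not NE.
(T, Center): Player A can switch to M (1 → 19). Not NE.
(T, Right): Player A can switch to M (8 → 14). Not NE.
(M, Left): Player A can switch to T (4 → 5). Not NE.
(M, Center): Player B can switch to Left (5 → 15). Not NE.
(M, Right): Player A gets 14, best alternative 12; Player B gets 19, best alternative 15. No profitable deviation — NE.
(B, Left): Player A gets 18, best alternative 5; Player B gets 13, best alternative 7. No profitable deviation — NE.
(B, Center): Player A can switch to M (13 → 19). Not NE.
(B, Right): Player A can switch to M (12 → 14). Not NE.

Pure-strategy Nash equilibria: (M, Right); (B, Left)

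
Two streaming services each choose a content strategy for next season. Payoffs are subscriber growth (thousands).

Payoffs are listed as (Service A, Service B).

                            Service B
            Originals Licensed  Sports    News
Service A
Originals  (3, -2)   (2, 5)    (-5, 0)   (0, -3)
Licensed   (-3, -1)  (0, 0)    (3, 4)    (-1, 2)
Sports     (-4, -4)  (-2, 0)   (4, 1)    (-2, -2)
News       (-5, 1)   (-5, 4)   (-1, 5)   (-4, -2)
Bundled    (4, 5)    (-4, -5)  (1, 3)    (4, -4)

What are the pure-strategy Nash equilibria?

(Originals, Originals): Service A can switch to Bundled (3 → 4). Not NE.
(Originals, Licensed): Service A gets 2, best alternative 0; Service B gets 5, best alternative 0. No profitable deviation — NE.
(Originals, Sports): Service A can switch to Licensed (-5 → 3). Not NE.
(Originals, News): Service A can switch to Bundled (0 → 4). Not NE.
(Licensed, Originals): Service A can switch to Originals (-3 → 3). Not NE.
(Licensed, Licensed): Service A can switch to Originals (0 → 2). Not NE.
(Licensed, Sports): Service A can switch to Sports (3 → 4). Not NE.
(Licensed, News): Service A can switch to Originals (-1 → 0). Not NE.
(Sports, Originals): Service A can switch to Originals (-4 → 3). Not NE.
(Sports, Licensed): Service A can switch to Originals (-2 → 2). Not NE.
(Sports, Sports): Service A gets 4, best alternative 3; Service B gets 1, best alternative 0. No profitable deviation — NE.
(Sports, News): Service A can switch to Originals (-2 → 0). Not NE.
(News, Originals): Service A can switch to Originals (-5 → 3). Not NE.
(News, Licensed): Service A can switch to Originals (-5 → 2). Not NE.
(Bundled, Originals): Service A gets 4, best alternative 3; Service B gets 5, best alternative 3. No profitable deviation — NE.
(The remaining 5 profiles each have a profitable deviation by the same check.)

The pure Nash equilibria are (Originals, Licensed), (Sports, Sports), (Bundled, Originals).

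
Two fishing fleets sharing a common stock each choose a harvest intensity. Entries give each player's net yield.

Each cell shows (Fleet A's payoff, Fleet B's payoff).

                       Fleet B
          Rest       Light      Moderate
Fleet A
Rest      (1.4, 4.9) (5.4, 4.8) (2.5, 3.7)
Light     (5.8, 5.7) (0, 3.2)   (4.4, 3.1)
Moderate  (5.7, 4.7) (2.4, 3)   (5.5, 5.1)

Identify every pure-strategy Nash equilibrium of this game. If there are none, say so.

The pure Nash equilibria are (Light, Rest) and (Moderate, Moderate).

(Rest, Rest): Fleet A can switch to Light (1.4 → 5.8). Not NE.
(Rest, Light): Fleet B can switch to Rest (4.8 → 4.9). Not NE.
(Rest, Moderate): Fleet A can switch to Light (2.5 → 4.4). Not NE.
(Light, Rest): Fleet A gets 5.8, best alternative 5.7; Fleet B gets 5.7, best alternative 3.2. No profitable deviation — NE.
(Light, Light): Fleet A can switch to Rest (0 → 5.4). Not NE.
(Light, Moderate): Fleet A can switch to Moderate (4.4 → 5.5). Not NE.
(Moderate, Rest): Fleet A can switch to Light (5.7 → 5.8). Not NE.
(Moderate, Moderate): Fleet A gets 5.5, best alternative 4.4; Fleet B gets 5.1, best alternative 4.7. No profitable deviation — NE.
(The remaining 1 profile has a profitable deviation by the same check.)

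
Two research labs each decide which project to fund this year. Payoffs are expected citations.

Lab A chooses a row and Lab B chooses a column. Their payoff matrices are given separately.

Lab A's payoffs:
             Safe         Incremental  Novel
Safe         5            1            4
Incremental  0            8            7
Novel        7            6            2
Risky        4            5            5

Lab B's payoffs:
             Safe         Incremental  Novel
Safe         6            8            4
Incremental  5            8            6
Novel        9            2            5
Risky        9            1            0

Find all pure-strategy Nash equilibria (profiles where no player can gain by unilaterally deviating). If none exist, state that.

The pure Nash equilibria are (Incremental, Incremental), (Novel, Safe).

Lab A against Safe: payoffs 5, 0, 7, 4 → best response Novel.
Lab A against Incremental: payoffs 1, 8, 6, 5 → best response Incremental.
Lab A against Novel: payoffs 4, 7, 2, 5 → best response Incremental.
Lab B against Safe: payoffs 6, 8, 4 → best response Incremental.
Lab B against Incremental: payoffs 5, 8, 6 → best response Incremental.
Lab B against Novel: payoffs 9, 2, 5 → best response Safe.
Lab B against Risky: payoffs 9, 1, 0 → best response Safe.
Mutual best responses: (Incremental, Incremental); (Novel, Safe).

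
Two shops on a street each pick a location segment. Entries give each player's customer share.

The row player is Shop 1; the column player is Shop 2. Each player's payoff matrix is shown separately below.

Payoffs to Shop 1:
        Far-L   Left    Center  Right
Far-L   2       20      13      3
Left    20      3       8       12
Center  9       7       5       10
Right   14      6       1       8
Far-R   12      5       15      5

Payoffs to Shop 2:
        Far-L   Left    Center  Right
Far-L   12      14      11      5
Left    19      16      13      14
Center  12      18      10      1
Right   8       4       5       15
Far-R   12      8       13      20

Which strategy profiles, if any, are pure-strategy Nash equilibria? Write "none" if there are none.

The pure Nash equilibria are (Far-L, Left), (Left, Far-L).

Shop 1 against Far-L: payoffs 2, 20, 9, 14, 12 → best response Left.
Shop 1 against Left: payoffs 20, 3, 7, 6, 5 → best response Far-L.
Shop 1 against Center: payoffs 13, 8, 5, 1, 15 → best response Far-R.
Shop 1 against Right: payoffs 3, 12, 10, 8, 5 → best response Left.
Shop 2 against Far-L: payoffs 12, 14, 11, 5 → best response Left.
Shop 2 against Left: payoffs 19, 16, 13, 14 → best response Far-L.
Shop 2 against Center: payoffs 12, 18, 10, 1 → best response Left.
Shop 2 against Right: payoffs 8, 4, 5, 15 → best response Right.
Shop 2 against Far-R: payoffs 12, 8, 13, 20 → best response Right.
Mutual best responses: (Far-L, Left); (Left, Far-L).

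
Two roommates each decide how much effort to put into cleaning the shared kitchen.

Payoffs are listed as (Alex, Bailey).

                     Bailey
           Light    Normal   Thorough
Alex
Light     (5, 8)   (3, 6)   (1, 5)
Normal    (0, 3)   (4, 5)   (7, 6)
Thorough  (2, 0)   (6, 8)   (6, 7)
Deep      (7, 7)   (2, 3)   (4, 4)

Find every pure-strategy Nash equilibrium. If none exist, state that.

Alex against Light: payoffs 5, 0, 2, 7 → best response Deep.
Alex against Normal: payoffs 3, 4, 6, 2 → best response Thorough.
Alex against Thorough: payoffs 1, 7, 6, 4 → best response Normal.
Bailey against Light: payoffs 8, 6, 5 → best response Light.
Bailey against Normal: payoffs 3, 5, 6 → best response Thorough.
Bailey against Thorough: payoffs 0, 8, 7 → best response Normal.
Bailey against Deep: payoffs 7, 3, 4 → best response Light.
Mutual best responses: (Normal, Thorough); (Thorough, Normal); (Deep, Light).

Pure-strategy Nash equilibria: (Normal, Thorough) and (Thorough, Normal) and (Deep, Light)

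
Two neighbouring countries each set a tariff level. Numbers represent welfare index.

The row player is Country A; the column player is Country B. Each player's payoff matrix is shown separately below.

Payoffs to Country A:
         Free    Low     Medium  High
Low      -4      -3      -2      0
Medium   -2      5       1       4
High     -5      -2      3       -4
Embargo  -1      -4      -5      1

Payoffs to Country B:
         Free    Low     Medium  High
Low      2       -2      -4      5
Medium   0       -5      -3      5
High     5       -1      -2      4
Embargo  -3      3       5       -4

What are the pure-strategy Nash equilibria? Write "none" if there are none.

The unique pure-strategy Nash equilibrium is (Medium, High).

For each player, find the best response to each opponent profile; mutual best responses are the pure NE.
Country A against Free: payoffs -4, -2, -5, -1 → best response Embargo.
Country A against Low: payoffs -3, 5, -2, -4 → best response Medium.
Country A against Medium: payoffs -2, 1, 3, -5 → best response High.
Country A against High: payoffs 0, 4, -4, 1 → best response Medium.
Country B against Low: payoffs 2, -2, -4, 5 → best response High.
Country B against Medium: payoffs 0, -5, -3, 5 → best response High.
Country B against High: payoffs 5, -1, -2, 4 → best response Free.
Country B against Embargo: payoffs -3, 3, 5, -4 → best response Medium.
Mutual best responses: (Medium, High).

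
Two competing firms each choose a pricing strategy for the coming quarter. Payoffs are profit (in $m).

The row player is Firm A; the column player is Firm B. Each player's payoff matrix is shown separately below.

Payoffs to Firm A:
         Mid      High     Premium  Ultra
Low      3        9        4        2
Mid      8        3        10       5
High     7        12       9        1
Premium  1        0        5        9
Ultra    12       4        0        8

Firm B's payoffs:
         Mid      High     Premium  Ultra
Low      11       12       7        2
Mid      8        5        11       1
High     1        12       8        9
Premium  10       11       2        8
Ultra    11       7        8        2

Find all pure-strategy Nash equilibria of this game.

(Low, Mid): Firm A can switch to Mid (3 → 8). Not NE.
(Low, High): Firm A can switch to High (9 → 12). Not NE.
(Low, Premium): Firm A can switch to Mid (4 → 10). Not NE.
(Low, Ultra): Firm A can switch to Mid (2 → 5). Not NE.
(Mid, Mid): Firm A can switch to Ultra (8 → 12). Not NE.
(Mid, High): Firm A can switch to Low (3 → 9). Not NE.
(Mid, Premium): Firm A gets 10, best alternative 9; Firm B gets 11, best alternative 8. No profitable deviation — NE.
(High, High): Firm A gets 12, best alternative 9; Firm B gets 12, best alternative 9. No profitable deviation — NE.
(Ultra, Mid): Firm A gets 12, best alternative 8; Firm B gets 11, best alternative 8. No profitable deviation — NE.
(The remaining 11 profiles each have a profitable deviation by the same check.)

(Mid, Premium), (High, High), (Ultra, Mid)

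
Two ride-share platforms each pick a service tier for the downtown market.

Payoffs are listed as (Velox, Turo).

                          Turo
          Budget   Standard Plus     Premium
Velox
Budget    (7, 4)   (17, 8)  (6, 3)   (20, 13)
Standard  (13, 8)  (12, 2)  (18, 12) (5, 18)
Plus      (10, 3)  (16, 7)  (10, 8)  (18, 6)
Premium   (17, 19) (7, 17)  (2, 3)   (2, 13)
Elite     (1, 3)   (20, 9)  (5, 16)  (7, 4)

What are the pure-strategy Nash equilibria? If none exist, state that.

Pure-strategy Nash equilibria: (Budget, Premium); (Premium, Budget)

(Budget, Budget): Velox can switch to Standard (7 → 13). Not NE.
(Budget, Standard): Velox can switch to Elite (17 → 20). Not NE.
(Budget, Plus): Velox can switch to Standard (6 → 18). Not NE.
(Budget, Premium): Velox gets 20, best alternative 18; Turo gets 13, best alternative 8. No profitable deviation — NE.
(Standard, Budget): Velox can switch to Premium (13 → 17). Not NE.
(Standard, Standard): Velox can switch to Budget (12 → 17). Not NE.
(Standard, Plus): Turo can switch to Premium (12 → 18). Not NE.
(Standard, Premium): Velox can switch to Budget (5 → 20). Not NE.
(Plus, Budget): Velox can switch to Standard (10 → 13). Not NE.
(Plus, Standard): Velox can switch to Budget (16 → 17). Not NE.
(Plus, Plus): Velox can switch to Standard (10 → 18). Not NE.
(Plus, Premium): Velox can switch to Budget (18 → 20). Not NE.
(Premium, Budget): Velox gets 17, best alternative 13; Turo gets 19, best alternative 17. No profitable deviation — NE.
(Premium, Standard): Velox can switch to Budget (7 → 17). Not NE.
(The remaining 6 profiles each have a profitable deviation by the same check.)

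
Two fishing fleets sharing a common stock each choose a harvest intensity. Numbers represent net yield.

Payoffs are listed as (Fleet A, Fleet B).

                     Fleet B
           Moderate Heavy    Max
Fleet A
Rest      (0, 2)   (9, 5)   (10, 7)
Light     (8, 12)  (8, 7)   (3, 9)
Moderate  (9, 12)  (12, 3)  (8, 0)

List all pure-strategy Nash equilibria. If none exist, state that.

Pure-strategy Nash equilibria: (Rest, Max), (Moderate, Moderate)

Fleet A against Moderate: payoffs 0, 8, 9 → best response Moderate.
Fleet A against Heavy: payoffs 9, 8, 12 → best response Moderate.
Fleet A against Max: payoffs 10, 3, 8 → best response Rest.
Fleet B against Rest: payoffs 2, 5, 7 → best response Max.
Fleet B against Light: payoffs 12, 7, 9 → best response Moderate.
Fleet B against Moderate: payoffs 12, 3, 0 → best response Moderate.
Mutual best responses: (Rest, Max); (Moderate, Moderate).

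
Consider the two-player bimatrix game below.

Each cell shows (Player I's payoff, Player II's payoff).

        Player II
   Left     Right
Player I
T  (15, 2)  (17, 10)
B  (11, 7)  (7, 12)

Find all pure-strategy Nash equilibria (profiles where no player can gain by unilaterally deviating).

Mark each player's best response to every combination of opponents' strategies; a profile where every player is best-responding is a pure Nash equilibrium.
Player I against Left: payoffs 15, 11 → best response T.
Player I against Right: payoffs 17, 7 → best response T.
Player II against T: payoffs 2, 10 → best response Right.
Player II against B: payoffs 7, 12 → best response Right.
Mutual best responses: (T, Right).

The unique pure-strategy Nash equilibrium is (T, Right).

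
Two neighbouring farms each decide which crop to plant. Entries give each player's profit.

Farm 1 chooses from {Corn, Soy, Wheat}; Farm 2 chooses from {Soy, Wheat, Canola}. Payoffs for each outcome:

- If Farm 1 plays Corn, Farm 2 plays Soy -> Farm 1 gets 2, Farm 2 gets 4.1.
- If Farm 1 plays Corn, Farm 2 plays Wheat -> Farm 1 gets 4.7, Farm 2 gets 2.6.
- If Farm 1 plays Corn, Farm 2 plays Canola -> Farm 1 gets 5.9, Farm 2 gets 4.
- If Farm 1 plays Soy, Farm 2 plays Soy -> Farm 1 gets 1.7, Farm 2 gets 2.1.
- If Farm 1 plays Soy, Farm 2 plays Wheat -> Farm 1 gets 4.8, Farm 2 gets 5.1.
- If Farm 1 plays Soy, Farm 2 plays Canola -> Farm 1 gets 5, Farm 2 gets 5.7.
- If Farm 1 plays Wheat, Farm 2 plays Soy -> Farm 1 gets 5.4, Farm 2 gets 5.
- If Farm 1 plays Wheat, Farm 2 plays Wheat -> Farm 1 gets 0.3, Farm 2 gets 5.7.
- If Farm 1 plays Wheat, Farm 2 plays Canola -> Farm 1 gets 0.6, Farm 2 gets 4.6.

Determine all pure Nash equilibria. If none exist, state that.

This game has no pure Nash equilibrium.

Check each profile: it is a Nash equilibrium iff no player can strictly gain by switching unilaterally.
(Corn, Soy): Farm 1 can switch to Wheat (2 → 5.4). Not NE.
(Corn, Wheat): Farm 1 can switch to Soy (4.7 → 4.8). Not NE.
(Corn, Canola): Farm 2 can switch to Soy (4 → 4.1). Not NE.
(Soy, Soy): Farm 1 can switch to Corn (1.7 → 2). Not NE.
(Soy, Wheat): Farm 2 can switch to Canola (5.1 → 5.7). Not NE.
(Soy, Canola): Farm 1 can switch to Corn (5 → 5.9). Not NE.
(Wheat, Soy): Farm 2 can switch to Wheat (5 → 5.7). Not NE.
(Wheat, Wheat): Farm 1 can switch to Corn (0.3 → 4.7). Not NE.
(Wheat, Canola): Farm 1 can switch to Corn (0.6 → 5.9). Not NE.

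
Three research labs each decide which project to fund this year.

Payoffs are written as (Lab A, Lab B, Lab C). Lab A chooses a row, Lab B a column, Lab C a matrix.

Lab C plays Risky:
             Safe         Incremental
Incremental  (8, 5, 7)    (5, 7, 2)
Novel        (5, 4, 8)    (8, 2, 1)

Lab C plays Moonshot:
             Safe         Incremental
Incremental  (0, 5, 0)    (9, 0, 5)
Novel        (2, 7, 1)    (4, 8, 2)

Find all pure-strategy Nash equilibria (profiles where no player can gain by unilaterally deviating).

Check each profile: it is a Nash equilibrium iff no player can strictly gain by switching unilaterally.
(Incremental, Safe, Risky): Lab B can switch to Incremental (5 → 7). Not NE.
(Incremental, Safe, Moonshot): Lab A can switch to Novel (0 → 2). Not NE.
(Incremental, Incremental, Risky): Lab A can switch to Novel (5 → 8). Not NE.
(Incremental, Incremental, Moonshot): Lab B can switch to Safe (0 → 5). Not NE.
(Novel, Safe, Risky): Lab A can switch to Incremental (5 → 8). Not NE.
(Novel, Safe, Moonshot): Lab B can switch to Incremental (7 → 8). Not NE.
(The remaining 2 profiles each have a profitable deviation by the same check.)

No pure-strategy Nash equilibrium.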